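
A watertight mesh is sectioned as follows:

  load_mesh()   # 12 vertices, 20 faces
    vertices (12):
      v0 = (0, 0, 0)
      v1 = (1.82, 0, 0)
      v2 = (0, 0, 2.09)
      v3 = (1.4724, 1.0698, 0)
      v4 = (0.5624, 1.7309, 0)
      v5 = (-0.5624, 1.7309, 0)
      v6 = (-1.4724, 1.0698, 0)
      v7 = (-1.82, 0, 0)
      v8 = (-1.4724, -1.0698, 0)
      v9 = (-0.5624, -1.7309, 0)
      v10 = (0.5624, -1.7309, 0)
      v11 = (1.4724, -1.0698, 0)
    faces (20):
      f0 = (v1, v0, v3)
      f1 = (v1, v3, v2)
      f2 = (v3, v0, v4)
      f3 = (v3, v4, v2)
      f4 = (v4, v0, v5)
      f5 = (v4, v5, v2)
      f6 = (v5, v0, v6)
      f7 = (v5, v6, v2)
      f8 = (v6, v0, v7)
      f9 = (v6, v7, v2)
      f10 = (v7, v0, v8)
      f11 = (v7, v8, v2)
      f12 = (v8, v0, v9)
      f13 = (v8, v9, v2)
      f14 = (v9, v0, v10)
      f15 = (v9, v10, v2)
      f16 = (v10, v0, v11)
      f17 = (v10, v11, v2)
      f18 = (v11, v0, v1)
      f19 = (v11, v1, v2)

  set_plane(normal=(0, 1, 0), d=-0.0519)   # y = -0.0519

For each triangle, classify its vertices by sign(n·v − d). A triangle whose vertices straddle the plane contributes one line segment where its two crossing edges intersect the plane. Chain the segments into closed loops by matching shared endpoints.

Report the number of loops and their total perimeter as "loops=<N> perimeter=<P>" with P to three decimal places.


Straddling triangles (10 of 20):
  (v7,v0,v8) [++-] → (-0.0714316, -0.0519, 0)–(-1.80314, -0.0519, 0)  len=1.7317
  (v7,v8,v2) [+-+] → (-1.80314, -0.0519, 0)–(-0.0714316, -0.0519, 1.98861)  len=2.6369
  (v8,v0,v9) [-+-] → (-0.0714316, -0.0519, 0)–(-0.0168632, -0.0519, 0)  len=0.0546
  (v8,v9,v2) [--+] → (-0.0168632, -0.0519, 2.02733)–(-0.0714316, -0.0519, 1.98861)  len=0.0669
  (v9,v0,v10) [-+-] → (-0.0168632, -0.0519, 0)–(0.0168632, -0.0519, 0)  len=0.0337
  (v9,v10,v2) [--+] → (0.0168632, -0.0519, 2.02733)–(-0.0168632, -0.0519, 2.02733)  len=0.0337
  (v10,v0,v11) [-+-] → (0.0168632, -0.0519, 0)–(0.0714316, -0.0519, 0)  len=0.0546
  (v10,v11,v2) [--+] → (0.0714316, -0.0519, 1.98861)–(0.0168632, -0.0519, 2.02733)  len=0.0669
  (v11,v0,v1) [-++] → (0.0714316, -0.0519, 0)–(1.80314, -0.0519, 0)  len=1.7317
  (v11,v1,v2) [-++] → (1.80314, -0.0519, 0)–(0.0714316, -0.0519, 1.98861)  len=2.6369

Chained into 1 loop(s):
  loop 1: 10 segments, perimeter = 9.0477
Total perimeter = 9.048

loops=1 perimeter=9.048


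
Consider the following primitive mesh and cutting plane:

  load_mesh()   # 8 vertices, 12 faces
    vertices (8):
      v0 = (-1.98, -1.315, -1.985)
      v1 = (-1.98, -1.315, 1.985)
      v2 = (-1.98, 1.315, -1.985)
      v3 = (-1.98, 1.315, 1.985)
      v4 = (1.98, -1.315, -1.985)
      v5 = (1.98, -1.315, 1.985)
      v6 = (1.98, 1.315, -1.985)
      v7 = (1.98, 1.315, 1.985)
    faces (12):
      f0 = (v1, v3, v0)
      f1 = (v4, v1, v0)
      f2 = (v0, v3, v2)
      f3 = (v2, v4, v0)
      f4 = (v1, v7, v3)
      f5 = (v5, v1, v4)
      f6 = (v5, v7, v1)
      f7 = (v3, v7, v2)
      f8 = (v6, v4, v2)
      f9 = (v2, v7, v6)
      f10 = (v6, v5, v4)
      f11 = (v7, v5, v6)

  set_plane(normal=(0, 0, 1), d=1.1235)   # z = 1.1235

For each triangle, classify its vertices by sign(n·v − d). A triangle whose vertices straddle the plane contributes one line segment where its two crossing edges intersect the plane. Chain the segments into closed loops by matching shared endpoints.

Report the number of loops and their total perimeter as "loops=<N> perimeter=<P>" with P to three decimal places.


loops=1 perimeter=13.180

Straddling triangles (8 of 12):
  (v1,v3,v0) [++-] → (-1.98, 0.744283, 1.1235)–(-1.98, -1.315, 1.1235)  len=2.0593
  (v4,v1,v0) [-+-] → (-1.12067, -1.315, 1.1235)–(-1.98, -1.315, 1.1235)  len=0.8593
  (v0,v3,v2) [-+-] → (-1.98, 0.744283, 1.1235)–(-1.98, 1.315, 1.1235)  len=0.5707
  (v5,v1,v4) [++-] → (-1.12067, -1.315, 1.1235)–(1.98, -1.315, 1.1235)  len=3.1007
  (v3,v7,v2) [++-] → (1.12067, 1.315, 1.1235)–(-1.98, 1.315, 1.1235)  len=3.1007
  (v2,v7,v6) [-+-] → (1.12067, 1.315, 1.1235)–(1.98, 1.315, 1.1235)  len=0.8593
  (v6,v5,v4) [-+-] → (1.98, -0.744283, 1.1235)–(1.98, -1.315, 1.1235)  len=0.5707
  (v7,v5,v6) [++-] → (1.98, -0.744283, 1.1235)–(1.98, 1.315, 1.1235)  len=2.0593

Chained into 1 loop(s):
  loop 1: 8 segments, perimeter = 13.1800
Total perimeter = 13.180


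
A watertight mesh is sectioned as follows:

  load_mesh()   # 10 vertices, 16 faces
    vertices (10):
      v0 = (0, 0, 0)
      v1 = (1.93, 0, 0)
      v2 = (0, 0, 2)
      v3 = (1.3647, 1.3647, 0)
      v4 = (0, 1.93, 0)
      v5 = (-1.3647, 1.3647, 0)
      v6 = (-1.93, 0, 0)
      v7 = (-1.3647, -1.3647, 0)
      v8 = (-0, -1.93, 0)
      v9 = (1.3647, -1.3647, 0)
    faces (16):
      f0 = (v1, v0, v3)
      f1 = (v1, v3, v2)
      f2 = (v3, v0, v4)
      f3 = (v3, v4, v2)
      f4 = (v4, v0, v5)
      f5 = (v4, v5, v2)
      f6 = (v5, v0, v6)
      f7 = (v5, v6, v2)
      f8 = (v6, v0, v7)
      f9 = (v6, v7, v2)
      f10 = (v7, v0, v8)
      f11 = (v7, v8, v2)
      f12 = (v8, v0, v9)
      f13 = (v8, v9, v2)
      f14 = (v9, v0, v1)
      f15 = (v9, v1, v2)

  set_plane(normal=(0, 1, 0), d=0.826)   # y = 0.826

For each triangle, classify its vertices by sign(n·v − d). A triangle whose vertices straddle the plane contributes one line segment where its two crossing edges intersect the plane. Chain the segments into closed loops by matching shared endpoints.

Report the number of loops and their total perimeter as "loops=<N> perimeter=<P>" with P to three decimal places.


Straddling triangles (8 of 16):
  (v1,v0,v3) [--+] → (0.826, 0.826, 0)–(1.58785, 0.826, 0)  len=0.7618
  (v1,v3,v2) [-+-] → (1.58785, 0.826, 0)–(0.826, 0.826, 0.789478)  len=1.0971
  (v3,v0,v4) [+-+] → (0.826, 0.826, 0)–(0, 0.826, 0)  len=0.8260
  (v3,v4,v2) [++-] → (0, 0.826, 1.14404)–(0.826, 0.826, 0.789478)  len=0.8989
  (v4,v0,v5) [+-+] → (0, 0.826, 0)–(-0.826, 0.826, 0)  len=0.8260
  (v4,v5,v2) [++-] → (-0.826, 0.826, 0.789478)–(0, 0.826, 1.14404)  len=0.8989
  (v5,v0,v6) [+--] → (-0.826, 0.826, 0)–(-1.58785, 0.826, 0)  len=0.7618
  (v5,v6,v2) [+--] → (-1.58785, 0.826, 0)–(-0.826, 0.826, 0.789478)  len=1.0971

Chained into 1 loop(s):
  loop 1: 8 segments, perimeter = 7.1677
Total perimeter = 7.168

loops=1 perimeter=7.168


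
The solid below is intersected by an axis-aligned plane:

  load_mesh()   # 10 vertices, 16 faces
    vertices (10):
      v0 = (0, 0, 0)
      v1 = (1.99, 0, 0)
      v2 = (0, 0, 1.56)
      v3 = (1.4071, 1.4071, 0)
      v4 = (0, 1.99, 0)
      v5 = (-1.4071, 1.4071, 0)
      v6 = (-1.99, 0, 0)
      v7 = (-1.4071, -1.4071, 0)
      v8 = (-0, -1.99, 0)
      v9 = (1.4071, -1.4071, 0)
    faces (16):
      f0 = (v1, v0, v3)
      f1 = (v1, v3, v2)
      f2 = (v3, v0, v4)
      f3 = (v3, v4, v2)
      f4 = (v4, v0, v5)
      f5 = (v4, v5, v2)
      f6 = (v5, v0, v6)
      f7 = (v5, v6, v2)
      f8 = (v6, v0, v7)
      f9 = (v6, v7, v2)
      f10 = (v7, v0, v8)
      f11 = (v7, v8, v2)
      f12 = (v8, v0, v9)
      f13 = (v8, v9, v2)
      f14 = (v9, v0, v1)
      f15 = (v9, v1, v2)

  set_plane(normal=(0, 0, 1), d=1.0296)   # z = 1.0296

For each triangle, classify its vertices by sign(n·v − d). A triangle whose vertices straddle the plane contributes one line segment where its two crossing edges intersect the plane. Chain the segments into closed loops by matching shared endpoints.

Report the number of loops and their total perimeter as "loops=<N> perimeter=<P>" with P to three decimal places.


Straddling triangles (8 of 16):
  (v1,v3,v2) [--+] → (0.478414, 0.478414, 1.0296)–(0.6766, 0, 1.0296)  len=0.5178
  (v3,v4,v2) [--+] → (0, 0.6766, 1.0296)–(0.478414, 0.478414, 1.0296)  len=0.5178
  (v4,v5,v2) [--+] → (-0.478414, 0.478414, 1.0296)–(0, 0.6766, 1.0296)  len=0.5178
  (v5,v6,v2) [--+] → (-0.6766, 0, 1.0296)–(-0.478414, 0.478414, 1.0296)  len=0.5178
  (v6,v7,v2) [--+] → (-0.478414, -0.478414, 1.0296)–(-0.6766, 0, 1.0296)  len=0.5178
  (v7,v8,v2) [--+] → (0, -0.6766, 1.0296)–(-0.478414, -0.478414, 1.0296)  len=0.5178
  (v8,v9,v2) [--+] → (0.478414, -0.478414, 1.0296)–(0, -0.6766, 1.0296)  len=0.5178
  (v9,v1,v2) [--+] → (0.6766, 0, 1.0296)–(0.478414, -0.478414, 1.0296)  len=0.5178

Chained into 1 loop(s):
  loop 1: 8 segments, perimeter = 4.1427
Total perimeter = 4.143

loops=1 perimeter=4.143


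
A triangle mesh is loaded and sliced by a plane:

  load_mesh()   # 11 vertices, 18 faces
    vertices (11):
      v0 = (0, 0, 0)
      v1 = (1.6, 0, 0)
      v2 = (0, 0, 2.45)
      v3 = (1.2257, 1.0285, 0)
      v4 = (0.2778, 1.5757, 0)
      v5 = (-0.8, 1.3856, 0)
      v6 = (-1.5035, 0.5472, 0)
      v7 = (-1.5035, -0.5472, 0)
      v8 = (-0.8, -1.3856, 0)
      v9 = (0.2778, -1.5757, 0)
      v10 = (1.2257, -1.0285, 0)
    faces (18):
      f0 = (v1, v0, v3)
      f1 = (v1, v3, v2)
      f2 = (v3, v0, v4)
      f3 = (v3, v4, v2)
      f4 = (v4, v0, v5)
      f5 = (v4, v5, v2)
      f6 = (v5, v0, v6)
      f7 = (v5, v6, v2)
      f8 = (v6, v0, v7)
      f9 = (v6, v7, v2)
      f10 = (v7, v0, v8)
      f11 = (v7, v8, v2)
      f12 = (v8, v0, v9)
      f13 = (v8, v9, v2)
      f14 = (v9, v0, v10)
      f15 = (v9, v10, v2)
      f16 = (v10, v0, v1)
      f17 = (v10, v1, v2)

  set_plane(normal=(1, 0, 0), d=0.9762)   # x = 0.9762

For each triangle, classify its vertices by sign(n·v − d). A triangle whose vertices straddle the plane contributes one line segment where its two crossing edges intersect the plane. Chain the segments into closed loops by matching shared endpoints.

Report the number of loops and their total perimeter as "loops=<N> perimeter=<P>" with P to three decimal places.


Straddling triangles (8 of 18):
  (v1,v0,v3) [+-+] → (0.9762, 0, 0)–(0.9762, 0.819141, 0)  len=0.8191
  (v1,v3,v2) [++-] → (0.9762, 0.819141, 0.498715)–(0.9762, 0, 0.955194)  len=0.9377
  (v3,v0,v4) [+--] → (0.9762, 0.819141, 0)–(0.9762, 1.17253, 0)  len=0.3534
  (v3,v4,v2) [+--] → (0.9762, 1.17253, 0)–(0.9762, 0.819141, 0.498715)  len=0.6112
  (v9,v0,v10) [--+] → (0.9762, -0.819141, 0)–(0.9762, -1.17253, 0)  len=0.3534
  (v9,v10,v2) [-+-] → (0.9762, -1.17253, 0)–(0.9762, -0.819141, 0.498715)  len=0.6112
  (v10,v0,v1) [+-+] → (0.9762, -0.819141, 0)–(0.9762, 0, 0)  len=0.8191
  (v10,v1,v2) [++-] → (0.9762, 0, 0.955194)–(0.9762, -0.819141, 0.498715)  len=0.9377

Chained into 1 loop(s):
  loop 1: 8 segments, perimeter = 5.4430
Total perimeter = 5.443

loops=1 perimeter=5.443


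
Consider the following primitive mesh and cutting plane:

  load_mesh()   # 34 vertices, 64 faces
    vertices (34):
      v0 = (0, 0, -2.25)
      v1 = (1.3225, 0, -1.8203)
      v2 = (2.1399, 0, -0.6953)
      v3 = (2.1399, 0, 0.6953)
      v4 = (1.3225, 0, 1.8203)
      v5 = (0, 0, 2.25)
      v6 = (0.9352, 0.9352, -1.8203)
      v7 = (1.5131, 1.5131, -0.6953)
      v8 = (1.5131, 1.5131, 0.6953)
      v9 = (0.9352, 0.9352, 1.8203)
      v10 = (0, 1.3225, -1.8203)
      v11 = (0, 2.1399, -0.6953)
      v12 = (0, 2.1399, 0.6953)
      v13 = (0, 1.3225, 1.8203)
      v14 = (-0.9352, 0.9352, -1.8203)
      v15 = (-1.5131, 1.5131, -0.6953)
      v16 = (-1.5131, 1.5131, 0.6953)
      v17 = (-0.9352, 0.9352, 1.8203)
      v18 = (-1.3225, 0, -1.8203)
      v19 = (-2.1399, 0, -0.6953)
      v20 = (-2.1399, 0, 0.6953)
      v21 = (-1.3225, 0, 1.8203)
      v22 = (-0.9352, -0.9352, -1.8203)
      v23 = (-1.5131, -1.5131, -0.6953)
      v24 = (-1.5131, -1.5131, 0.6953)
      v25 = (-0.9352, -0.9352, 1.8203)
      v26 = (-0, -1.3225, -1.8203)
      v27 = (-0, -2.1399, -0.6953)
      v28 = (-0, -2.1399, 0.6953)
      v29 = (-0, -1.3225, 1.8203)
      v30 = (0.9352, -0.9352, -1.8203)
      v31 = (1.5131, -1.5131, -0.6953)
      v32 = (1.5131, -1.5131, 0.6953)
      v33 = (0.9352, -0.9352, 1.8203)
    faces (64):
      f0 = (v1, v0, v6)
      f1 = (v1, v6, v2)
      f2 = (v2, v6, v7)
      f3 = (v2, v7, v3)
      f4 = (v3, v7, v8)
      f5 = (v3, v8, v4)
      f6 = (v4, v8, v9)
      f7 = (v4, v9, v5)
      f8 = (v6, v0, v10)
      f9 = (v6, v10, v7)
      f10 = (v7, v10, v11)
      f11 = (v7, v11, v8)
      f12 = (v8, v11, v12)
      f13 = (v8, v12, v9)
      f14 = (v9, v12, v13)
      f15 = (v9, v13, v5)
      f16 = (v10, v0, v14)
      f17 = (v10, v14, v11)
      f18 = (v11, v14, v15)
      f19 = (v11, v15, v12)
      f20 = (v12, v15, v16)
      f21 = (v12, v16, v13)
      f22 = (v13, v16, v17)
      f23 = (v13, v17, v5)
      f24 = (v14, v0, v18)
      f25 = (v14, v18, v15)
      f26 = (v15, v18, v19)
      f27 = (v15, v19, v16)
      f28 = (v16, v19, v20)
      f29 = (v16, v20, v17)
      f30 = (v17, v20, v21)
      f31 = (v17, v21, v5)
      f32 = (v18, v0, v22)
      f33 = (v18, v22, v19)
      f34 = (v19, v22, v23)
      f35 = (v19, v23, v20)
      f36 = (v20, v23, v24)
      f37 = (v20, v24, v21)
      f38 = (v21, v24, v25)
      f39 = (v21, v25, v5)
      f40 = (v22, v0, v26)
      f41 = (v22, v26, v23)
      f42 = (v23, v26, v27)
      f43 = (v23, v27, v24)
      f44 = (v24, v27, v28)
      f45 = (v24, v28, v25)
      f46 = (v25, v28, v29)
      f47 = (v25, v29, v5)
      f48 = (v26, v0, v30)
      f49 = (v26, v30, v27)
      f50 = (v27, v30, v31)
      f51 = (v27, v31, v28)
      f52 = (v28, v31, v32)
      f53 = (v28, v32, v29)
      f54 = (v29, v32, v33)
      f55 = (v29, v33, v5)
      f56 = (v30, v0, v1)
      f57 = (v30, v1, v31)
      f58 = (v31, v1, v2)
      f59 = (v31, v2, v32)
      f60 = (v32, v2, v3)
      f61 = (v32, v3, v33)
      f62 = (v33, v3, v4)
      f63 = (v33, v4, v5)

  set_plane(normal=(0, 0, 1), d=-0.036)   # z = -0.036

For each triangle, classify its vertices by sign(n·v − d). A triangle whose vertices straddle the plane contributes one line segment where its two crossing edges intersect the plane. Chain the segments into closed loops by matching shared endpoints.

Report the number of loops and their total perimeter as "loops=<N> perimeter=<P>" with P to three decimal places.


loops=1 perimeter=13.102

Straddling triangles (16 of 64):
  (v2,v7,v3) [--+] → (1.81027, 0.795721, -0.036)–(2.1399, 0, -0.036)  len=0.8613
  (v3,v7,v8) [+-+] → (1.81027, 0.795721, -0.036)–(1.5131, 1.5131, -0.036)  len=0.7765
  (v7,v11,v8) [--+] → (0.717379, 1.84273, -0.036)–(1.5131, 1.5131, -0.036)  len=0.8613
  (v8,v11,v12) [+-+] → (0.717379, 1.84273, -0.036)–(0, 2.1399, -0.036)  len=0.7765
  (v11,v15,v12) [--+] → (-0.795721, 1.81027, -0.036)–(0, 2.1399, -0.036)  len=0.8613
  (v12,v15,v16) [+-+] → (-0.795721, 1.81027, -0.036)–(-1.5131, 1.5131, -0.036)  len=0.7765
  (v15,v19,v16) [--+] → (-1.84273, 0.717379, -0.036)–(-1.5131, 1.5131, -0.036)  len=0.8613
  (v16,v19,v20) [+-+] → (-1.84273, 0.717379, -0.036)–(-2.1399, 0, -0.036)  len=0.7765
  (v19,v23,v20) [--+] → (-1.81027, -0.795721, -0.036)–(-2.1399, 0, -0.036)  len=0.8613
  (v20,v23,v24) [+-+] → (-1.81027, -0.795721, -0.036)–(-1.5131, -1.5131, -0.036)  len=0.7765
  (v23,v27,v24) [--+] → (-0.717379, -1.84273, -0.036)–(-1.5131, -1.5131, -0.036)  len=0.8613
  (v24,v27,v28) [+-+] → (-0.717379, -1.84273, -0.036)–(0, -2.1399, -0.036)  len=0.7765
  (v27,v31,v28) [--+] → (0.795721, -1.81027, -0.036)–(0, -2.1399, -0.036)  len=0.8613
  (v28,v31,v32) [+-+] → (0.795721, -1.81027, -0.036)–(1.5131, -1.5131, -0.036)  len=0.7765
  (v31,v2,v32) [--+] → (1.84273, -0.717379, -0.036)–(1.5131, -1.5131, -0.036)  len=0.8613
  (v32,v2,v3) [+-+] → (1.84273, -0.717379, -0.036)–(2.1399, 0, -0.036)  len=0.7765

Chained into 1 loop(s):
  loop 1: 16 segments, perimeter = 13.1023
Total perimeter = 13.102


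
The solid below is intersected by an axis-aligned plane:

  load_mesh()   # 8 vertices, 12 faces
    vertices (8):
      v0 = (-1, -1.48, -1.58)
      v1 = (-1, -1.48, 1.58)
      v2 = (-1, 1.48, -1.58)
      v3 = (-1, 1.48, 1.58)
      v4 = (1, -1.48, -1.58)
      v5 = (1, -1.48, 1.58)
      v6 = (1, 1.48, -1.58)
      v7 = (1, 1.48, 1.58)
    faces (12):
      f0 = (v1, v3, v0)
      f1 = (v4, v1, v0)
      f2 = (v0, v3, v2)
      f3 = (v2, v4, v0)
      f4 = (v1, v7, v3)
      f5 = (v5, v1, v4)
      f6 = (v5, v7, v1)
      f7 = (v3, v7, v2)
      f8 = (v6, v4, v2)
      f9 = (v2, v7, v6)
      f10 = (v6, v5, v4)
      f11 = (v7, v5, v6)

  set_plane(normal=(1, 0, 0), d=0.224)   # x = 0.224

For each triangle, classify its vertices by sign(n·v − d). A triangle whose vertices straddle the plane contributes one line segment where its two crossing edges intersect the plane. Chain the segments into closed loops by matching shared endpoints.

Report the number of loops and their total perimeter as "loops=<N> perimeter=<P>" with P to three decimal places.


Straddling triangles (8 of 12):
  (v4,v1,v0) [+--] → (0.224, -1.48, -0.35392)–(0.224, -1.48, -1.58)  len=1.2261
  (v2,v4,v0) [-+-] → (0.224, -0.33152, -1.58)–(0.224, -1.48, -1.58)  len=1.1485
  (v1,v7,v3) [-+-] → (0.224, 0.33152, 1.58)–(0.224, 1.48, 1.58)  len=1.1485
  (v5,v1,v4) [+-+] → (0.224, -1.48, 1.58)–(0.224, -1.48, -0.35392)  len=1.9339
  (v5,v7,v1) [++-] → (0.224, 0.33152, 1.58)–(0.224, -1.48, 1.58)  len=1.8115
  (v3,v7,v2) [-+-] → (0.224, 1.48, 1.58)–(0.224, 1.48, 0.35392)  len=1.2261
  (v6,v4,v2) [++-] → (0.224, -0.33152, -1.58)–(0.224, 1.48, -1.58)  len=1.8115
  (v2,v7,v6) [-++] → (0.224, 1.48, 0.35392)–(0.224, 1.48, -1.58)  len=1.9339

Chained into 1 loop(s):
  loop 1: 8 segments, perimeter = 12.2400
Total perimeter = 12.240

loops=1 perimeter=12.240


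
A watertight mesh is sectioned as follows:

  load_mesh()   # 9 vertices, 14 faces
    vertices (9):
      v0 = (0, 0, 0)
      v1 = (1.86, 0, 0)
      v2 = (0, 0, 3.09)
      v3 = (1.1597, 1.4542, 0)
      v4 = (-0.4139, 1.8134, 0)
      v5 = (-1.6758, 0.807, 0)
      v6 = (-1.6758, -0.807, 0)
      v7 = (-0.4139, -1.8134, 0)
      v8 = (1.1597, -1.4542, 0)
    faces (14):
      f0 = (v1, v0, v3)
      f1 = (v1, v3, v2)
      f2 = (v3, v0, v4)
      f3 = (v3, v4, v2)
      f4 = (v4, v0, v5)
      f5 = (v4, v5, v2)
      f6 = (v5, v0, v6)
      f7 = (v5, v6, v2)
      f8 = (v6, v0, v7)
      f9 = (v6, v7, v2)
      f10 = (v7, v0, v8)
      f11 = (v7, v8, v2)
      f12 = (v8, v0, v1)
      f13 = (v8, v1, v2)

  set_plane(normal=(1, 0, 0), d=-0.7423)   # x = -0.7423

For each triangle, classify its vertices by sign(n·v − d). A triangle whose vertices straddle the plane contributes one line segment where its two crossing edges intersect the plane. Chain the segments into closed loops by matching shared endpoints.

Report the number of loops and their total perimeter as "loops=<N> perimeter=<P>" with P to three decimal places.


loops=1 perimeter=8.008

Straddling triangles (6 of 14):
  (v4,v0,v5) [++-] → (-0.7423, 0.357463, 0)–(-0.7423, 1.55149, 0)  len=1.1940
  (v4,v5,v2) [+-+] → (-0.7423, 1.55149, 0)–(-0.7423, 0.357463, 1.72128)  len=2.0949
  (v5,v0,v6) [-+-] → (-0.7423, 0.357463, 0)–(-0.7423, -0.357463, 0)  len=0.7149
  (v5,v6,v2) [--+] → (-0.7423, -0.357463, 1.72128)–(-0.7423, 0.357463, 1.72128)  len=0.7149
  (v6,v0,v7) [-++] → (-0.7423, -0.357463, 0)–(-0.7423, -1.55149, 0)  len=1.1940
  (v6,v7,v2) [-++] → (-0.7423, -1.55149, 0)–(-0.7423, -0.357463, 1.72128)  len=2.0949

Chained into 1 loop(s):
  loop 1: 6 segments, perimeter = 8.0077
Total perimeter = 8.008


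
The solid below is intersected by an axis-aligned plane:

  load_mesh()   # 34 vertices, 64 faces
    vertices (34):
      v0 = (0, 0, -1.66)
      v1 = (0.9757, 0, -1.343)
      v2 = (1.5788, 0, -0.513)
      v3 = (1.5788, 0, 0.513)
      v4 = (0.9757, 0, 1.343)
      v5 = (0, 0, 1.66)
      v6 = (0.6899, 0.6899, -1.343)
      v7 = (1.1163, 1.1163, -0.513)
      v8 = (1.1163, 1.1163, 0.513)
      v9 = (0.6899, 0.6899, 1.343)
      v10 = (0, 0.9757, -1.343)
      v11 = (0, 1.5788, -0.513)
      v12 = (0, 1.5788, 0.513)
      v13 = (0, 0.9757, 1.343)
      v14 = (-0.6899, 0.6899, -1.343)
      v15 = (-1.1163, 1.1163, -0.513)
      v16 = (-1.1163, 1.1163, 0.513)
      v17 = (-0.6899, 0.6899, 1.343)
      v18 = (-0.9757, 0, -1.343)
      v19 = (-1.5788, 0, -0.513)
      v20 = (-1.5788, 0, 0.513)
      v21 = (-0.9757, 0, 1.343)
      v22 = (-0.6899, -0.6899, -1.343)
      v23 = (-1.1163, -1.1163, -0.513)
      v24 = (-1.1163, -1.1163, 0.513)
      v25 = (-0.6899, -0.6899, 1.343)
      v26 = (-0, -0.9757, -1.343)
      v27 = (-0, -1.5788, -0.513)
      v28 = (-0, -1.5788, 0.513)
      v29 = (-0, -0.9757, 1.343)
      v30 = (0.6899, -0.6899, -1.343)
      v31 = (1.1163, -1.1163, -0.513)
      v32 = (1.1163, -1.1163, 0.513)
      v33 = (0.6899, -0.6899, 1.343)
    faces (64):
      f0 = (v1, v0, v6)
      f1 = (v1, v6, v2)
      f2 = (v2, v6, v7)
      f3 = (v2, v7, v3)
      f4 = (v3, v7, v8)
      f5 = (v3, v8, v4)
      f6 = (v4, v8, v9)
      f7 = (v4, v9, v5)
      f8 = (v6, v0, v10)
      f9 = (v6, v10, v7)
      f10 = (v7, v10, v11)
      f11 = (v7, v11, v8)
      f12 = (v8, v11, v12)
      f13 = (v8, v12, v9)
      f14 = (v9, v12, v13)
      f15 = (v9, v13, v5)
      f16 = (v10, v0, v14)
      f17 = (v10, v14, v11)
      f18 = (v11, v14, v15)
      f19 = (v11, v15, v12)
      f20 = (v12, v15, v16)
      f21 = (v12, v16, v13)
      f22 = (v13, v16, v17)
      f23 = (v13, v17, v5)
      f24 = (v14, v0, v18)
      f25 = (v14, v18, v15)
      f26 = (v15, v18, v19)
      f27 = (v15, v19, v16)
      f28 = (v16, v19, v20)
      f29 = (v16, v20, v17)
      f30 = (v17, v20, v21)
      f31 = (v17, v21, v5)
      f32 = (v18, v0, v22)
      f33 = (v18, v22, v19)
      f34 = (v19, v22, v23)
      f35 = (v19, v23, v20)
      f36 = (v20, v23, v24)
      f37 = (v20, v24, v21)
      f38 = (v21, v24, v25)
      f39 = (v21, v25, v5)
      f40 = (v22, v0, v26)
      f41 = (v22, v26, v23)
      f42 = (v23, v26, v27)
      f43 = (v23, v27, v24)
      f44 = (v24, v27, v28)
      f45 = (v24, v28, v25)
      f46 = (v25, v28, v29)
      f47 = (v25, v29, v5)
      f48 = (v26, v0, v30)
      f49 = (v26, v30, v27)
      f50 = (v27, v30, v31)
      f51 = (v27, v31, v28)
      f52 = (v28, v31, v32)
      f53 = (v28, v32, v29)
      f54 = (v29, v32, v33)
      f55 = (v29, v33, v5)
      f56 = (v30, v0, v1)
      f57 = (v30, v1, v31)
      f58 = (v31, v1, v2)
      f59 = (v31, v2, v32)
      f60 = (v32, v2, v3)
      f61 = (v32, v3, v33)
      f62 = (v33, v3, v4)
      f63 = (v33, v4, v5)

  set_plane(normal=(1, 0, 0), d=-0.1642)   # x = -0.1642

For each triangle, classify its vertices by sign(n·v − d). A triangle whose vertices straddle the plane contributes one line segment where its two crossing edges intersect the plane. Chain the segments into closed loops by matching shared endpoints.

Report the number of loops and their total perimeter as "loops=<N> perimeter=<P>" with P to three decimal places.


loops=1 perimeter=9.946

Straddling triangles (20 of 64):
  (v10,v0,v14) [++-] → (-0.1642, 0.1642, -1.58455)–(-0.1642, 0.907678, -1.343)  len=0.7817
  (v10,v14,v11) [+-+] → (-0.1642, 0.907678, -1.343)–(-0.1642, 1.36724, -0.710545)  len=0.7818
  (v11,v14,v15) [+--] → (-0.1642, 1.36724, -0.710545)–(-0.1642, 1.51077, -0.513)  len=0.2442
  (v11,v15,v12) [+-+] → (-0.1642, 1.51077, -0.513)–(-0.1642, 1.51077, 0.362083)  len=0.8751
  (v12,v15,v16) [+--] → (-0.1642, 1.51077, 0.362083)–(-0.1642, 1.51077, 0.513)  len=0.1509
  (v12,v16,v13) [+-+] → (-0.1642, 1.51077, 0.513)–(-0.1642, 0.996381, 1.22091)  len=0.8751
  (v13,v16,v17) [+--] → (-0.1642, 0.996381, 1.22091)–(-0.1642, 0.907678, 1.343)  len=0.1509
  (v13,v17,v5) [+-+] → (-0.1642, 0.907678, 1.343)–(-0.1642, 0.1642, 1.58455)  len=0.7817
  (v14,v0,v18) [-+-] → (-0.1642, 0.1642, -1.58455)–(-0.1642, 0, -1.60665)  len=0.1657
  (v17,v21,v5) [--+] → (-0.1642, 0, 1.60665)–(-0.1642, 0.1642, 1.58455)  len=0.1657
  (v18,v0,v22) [-+-] → (-0.1642, 0, -1.60665)–(-0.1642, -0.1642, -1.58455)  len=0.1657
  (v21,v25,v5) [--+] → (-0.1642, -0.1642, 1.58455)–(-0.1642, 0, 1.60665)  len=0.1657
  (v22,v0,v26) [-++] → (-0.1642, -0.1642, -1.58455)–(-0.1642, -0.907678, -1.343)  len=0.7817
  (v22,v26,v23) [-+-] → (-0.1642, -0.907678, -1.343)–(-0.1642, -0.996381, -1.22091)  len=0.1509
  (v23,v26,v27) [-++] → (-0.1642, -0.996381, -1.22091)–(-0.1642, -1.51077, -0.513)  len=0.8751
  (v23,v27,v24) [-+-] → (-0.1642, -1.51077, -0.513)–(-0.1642, -1.51077, -0.362083)  len=0.1509
  (v24,v27,v28) [-++] → (-0.1642, -1.51077, -0.362083)–(-0.1642, -1.51077, 0.513)  len=0.8751
  (v24,v28,v25) [-+-] → (-0.1642, -1.51077, 0.513)–(-0.1642, -1.36724, 0.710545)  len=0.2442
  (v25,v28,v29) [-++] → (-0.1642, -1.36724, 0.710545)–(-0.1642, -0.907678, 1.343)  len=0.7818
  (v25,v29,v5) [-++] → (-0.1642, -0.907678, 1.343)–(-0.1642, -0.1642, 1.58455)  len=0.7817

Chained into 1 loop(s):
  loop 1: 20 segments, perimeter = 9.9455
Total perimeter = 9.946


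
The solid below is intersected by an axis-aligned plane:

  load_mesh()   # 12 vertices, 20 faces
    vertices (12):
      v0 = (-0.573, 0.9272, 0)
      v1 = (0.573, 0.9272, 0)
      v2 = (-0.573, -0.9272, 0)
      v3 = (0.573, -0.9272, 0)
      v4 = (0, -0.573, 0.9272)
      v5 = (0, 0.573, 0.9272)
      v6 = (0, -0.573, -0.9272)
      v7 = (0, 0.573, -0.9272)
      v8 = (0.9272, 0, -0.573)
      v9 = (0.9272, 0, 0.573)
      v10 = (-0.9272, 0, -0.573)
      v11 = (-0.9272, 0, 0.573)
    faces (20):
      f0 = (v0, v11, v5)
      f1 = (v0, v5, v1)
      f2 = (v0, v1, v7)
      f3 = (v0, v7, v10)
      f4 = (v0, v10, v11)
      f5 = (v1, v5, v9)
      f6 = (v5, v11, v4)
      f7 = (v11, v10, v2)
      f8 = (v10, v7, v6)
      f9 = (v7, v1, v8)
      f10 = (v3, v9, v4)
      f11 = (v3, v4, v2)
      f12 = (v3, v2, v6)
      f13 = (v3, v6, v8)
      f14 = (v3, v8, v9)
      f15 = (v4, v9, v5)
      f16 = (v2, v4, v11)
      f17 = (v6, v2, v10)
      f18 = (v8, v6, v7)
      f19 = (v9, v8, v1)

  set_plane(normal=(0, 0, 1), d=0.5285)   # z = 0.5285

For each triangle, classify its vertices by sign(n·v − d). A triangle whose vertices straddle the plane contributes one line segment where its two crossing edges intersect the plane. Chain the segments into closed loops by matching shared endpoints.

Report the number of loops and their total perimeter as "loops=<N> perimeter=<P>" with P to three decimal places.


loops=1 perimeter=4.990

Straddling triangles (10 of 20):
  (v0,v11,v5) [-++] → (-0.899692, 0.0720077, 0.5285)–(-0.246392, 0.725308, 0.5285)  len=0.9239
  (v0,v5,v1) [-+-] → (-0.246392, 0.725308, 0.5285)–(0.246392, 0.725308, 0.5285)  len=0.4928
  (v0,v10,v11) [--+] → (-0.9272, 0, 0.5285)–(-0.899692, 0.0720077, 0.5285)  len=0.0771
  (v1,v5,v9) [-++] → (0.246392, 0.725308, 0.5285)–(0.899692, 0.0720077, 0.5285)  len=0.9239
  (v11,v10,v2) [+--] → (-0.9272, 0, 0.5285)–(-0.899692, -0.0720077, 0.5285)  len=0.0771
  (v3,v9,v4) [-++] → (0.899692, -0.0720077, 0.5285)–(0.246392, -0.725308, 0.5285)  len=0.9239
  (v3,v4,v2) [-+-] → (0.246392, -0.725308, 0.5285)–(-0.246392, -0.725308, 0.5285)  len=0.4928
  (v3,v8,v9) [--+] → (0.9272, 0, 0.5285)–(0.899692, -0.0720077, 0.5285)  len=0.0771
  (v2,v4,v11) [-++] → (-0.246392, -0.725308, 0.5285)–(-0.899692, -0.0720077, 0.5285)  len=0.9239
  (v9,v8,v1) [+--] → (0.9272, 0, 0.5285)–(0.899692, 0.0720077, 0.5285)  len=0.0771

Chained into 1 loop(s):
  loop 1: 10 segments, perimeter = 4.9895
Total perimeter = 4.990


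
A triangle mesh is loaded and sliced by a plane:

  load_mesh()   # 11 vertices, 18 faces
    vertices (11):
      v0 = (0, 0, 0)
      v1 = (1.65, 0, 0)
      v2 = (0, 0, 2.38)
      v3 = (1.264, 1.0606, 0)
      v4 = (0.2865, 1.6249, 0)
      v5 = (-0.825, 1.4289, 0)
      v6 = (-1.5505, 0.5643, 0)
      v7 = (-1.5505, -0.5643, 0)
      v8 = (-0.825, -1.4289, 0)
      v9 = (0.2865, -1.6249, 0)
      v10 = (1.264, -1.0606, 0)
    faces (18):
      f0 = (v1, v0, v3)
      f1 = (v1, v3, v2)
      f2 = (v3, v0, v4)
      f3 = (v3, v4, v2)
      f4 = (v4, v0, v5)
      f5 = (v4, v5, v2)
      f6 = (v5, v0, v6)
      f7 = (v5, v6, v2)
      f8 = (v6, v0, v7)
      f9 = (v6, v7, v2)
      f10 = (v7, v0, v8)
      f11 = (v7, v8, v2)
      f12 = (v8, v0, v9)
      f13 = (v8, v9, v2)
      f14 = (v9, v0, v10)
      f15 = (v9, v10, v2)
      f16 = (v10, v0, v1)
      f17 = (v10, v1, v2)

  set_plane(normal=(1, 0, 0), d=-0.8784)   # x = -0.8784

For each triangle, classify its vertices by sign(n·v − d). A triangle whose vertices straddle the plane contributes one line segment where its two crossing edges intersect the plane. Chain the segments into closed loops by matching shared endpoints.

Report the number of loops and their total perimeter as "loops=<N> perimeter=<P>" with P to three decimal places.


loops=1 perimeter=6.308

Straddling triangles (6 of 18):
  (v5,v0,v6) [++-] → (-0.8784, 0.319691, 0)–(-0.8784, 1.36526, 0)  len=1.0456
  (v5,v6,v2) [+-+] → (-0.8784, 1.36526, 0)–(-0.8784, 0.319691, 1.03167)  len=1.4689
  (v6,v0,v7) [-+-] → (-0.8784, 0.319691, 0)–(-0.8784, -0.319691, 0)  len=0.6394
  (v6,v7,v2) [--+] → (-0.8784, -0.319691, 1.03167)–(-0.8784, 0.319691, 1.03167)  len=0.6394
  (v7,v0,v8) [-++] → (-0.8784, -0.319691, 0)–(-0.8784, -1.36526, 0)  len=1.0456
  (v7,v8,v2) [-++] → (-0.8784, -1.36526, 0)–(-0.8784, -0.319691, 1.03167)  len=1.4689

Chained into 1 loop(s):
  loop 1: 6 segments, perimeter = 6.3076
Total perimeter = 6.308


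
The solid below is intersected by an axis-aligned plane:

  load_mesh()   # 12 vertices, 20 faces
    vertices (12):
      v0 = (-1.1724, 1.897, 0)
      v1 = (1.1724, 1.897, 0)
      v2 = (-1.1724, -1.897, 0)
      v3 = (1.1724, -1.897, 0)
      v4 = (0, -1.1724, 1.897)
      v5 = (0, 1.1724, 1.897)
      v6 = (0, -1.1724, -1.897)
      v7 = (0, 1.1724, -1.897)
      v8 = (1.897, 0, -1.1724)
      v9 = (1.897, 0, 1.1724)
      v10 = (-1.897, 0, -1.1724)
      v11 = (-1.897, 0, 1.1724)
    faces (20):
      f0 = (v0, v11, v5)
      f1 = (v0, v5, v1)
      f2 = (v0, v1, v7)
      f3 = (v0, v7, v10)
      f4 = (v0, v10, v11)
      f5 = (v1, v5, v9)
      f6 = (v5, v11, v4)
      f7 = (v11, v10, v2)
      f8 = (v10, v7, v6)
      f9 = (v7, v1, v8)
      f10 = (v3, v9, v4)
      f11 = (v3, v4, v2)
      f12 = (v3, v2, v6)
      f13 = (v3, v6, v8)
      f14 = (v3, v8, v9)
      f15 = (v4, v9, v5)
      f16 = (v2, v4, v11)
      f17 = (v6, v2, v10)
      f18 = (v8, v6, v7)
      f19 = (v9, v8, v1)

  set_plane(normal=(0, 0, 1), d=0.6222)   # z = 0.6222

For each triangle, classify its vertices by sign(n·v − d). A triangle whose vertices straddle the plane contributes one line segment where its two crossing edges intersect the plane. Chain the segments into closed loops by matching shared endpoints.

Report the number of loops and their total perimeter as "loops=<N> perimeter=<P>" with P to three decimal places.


loops=1 perimeter=11.314

Straddling triangles (10 of 20):
  (v0,v11,v5) [-++] → (-1.55695, 0.89025, 0.6222)–(-0.787863, 1.65934, 0.6222)  len=1.0877
  (v0,v5,v1) [-+-] → (-0.787863, 1.65934, 0.6222)–(0.787863, 1.65934, 0.6222)  len=1.5757
  (v0,v10,v11) [--+] → (-1.897, 0, 0.6222)–(-1.55695, 0.89025, 0.6222)  len=0.9530
  (v1,v5,v9) [-++] → (0.787863, 1.65934, 0.6222)–(1.55695, 0.89025, 0.6222)  len=1.0877
  (v11,v10,v2) [+--] → (-1.897, 0, 0.6222)–(-1.55695, -0.89025, 0.6222)  len=0.9530
  (v3,v9,v4) [-++] → (1.55695, -0.89025, 0.6222)–(0.787863, -1.65934, 0.6222)  len=1.0877
  (v3,v4,v2) [-+-] → (0.787863, -1.65934, 0.6222)–(-0.787863, -1.65934, 0.6222)  len=1.5757
  (v3,v8,v9) [--+] → (1.897, 0, 0.6222)–(1.55695, -0.89025, 0.6222)  len=0.9530
  (v2,v4,v11) [-++] → (-0.787863, -1.65934, 0.6222)–(-1.55695, -0.89025, 0.6222)  len=1.0877
  (v9,v8,v1) [+--] → (1.897, 0, 0.6222)–(1.55695, 0.89025, 0.6222)  len=0.9530

Chained into 1 loop(s):
  loop 1: 10 segments, perimeter = 11.3140
Total perimeter = 11.314


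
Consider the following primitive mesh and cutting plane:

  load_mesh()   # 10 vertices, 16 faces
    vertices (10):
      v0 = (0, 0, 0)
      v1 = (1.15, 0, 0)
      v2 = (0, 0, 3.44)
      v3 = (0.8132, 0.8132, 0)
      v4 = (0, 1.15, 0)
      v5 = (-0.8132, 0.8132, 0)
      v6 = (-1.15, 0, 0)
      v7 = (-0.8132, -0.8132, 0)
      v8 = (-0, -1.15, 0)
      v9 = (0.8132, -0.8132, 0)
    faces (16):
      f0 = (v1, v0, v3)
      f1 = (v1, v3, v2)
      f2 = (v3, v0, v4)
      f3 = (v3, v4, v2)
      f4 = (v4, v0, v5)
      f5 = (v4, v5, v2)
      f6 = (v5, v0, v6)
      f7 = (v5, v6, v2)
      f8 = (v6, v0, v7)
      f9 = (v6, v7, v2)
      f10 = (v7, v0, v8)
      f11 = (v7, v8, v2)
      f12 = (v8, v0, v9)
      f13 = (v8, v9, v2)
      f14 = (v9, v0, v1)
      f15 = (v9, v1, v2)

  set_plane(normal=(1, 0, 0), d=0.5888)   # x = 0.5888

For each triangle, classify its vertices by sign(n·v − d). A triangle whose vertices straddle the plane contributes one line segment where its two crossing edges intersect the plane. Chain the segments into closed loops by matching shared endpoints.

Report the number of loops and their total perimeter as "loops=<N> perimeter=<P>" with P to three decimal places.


Straddling triangles (8 of 16):
  (v1,v0,v3) [+-+] → (0.5888, 0, 0)–(0.5888, 0.5888, 0)  len=0.5888
  (v1,v3,v2) [++-] → (0.5888, 0.5888, 0.949257)–(0.5888, 0, 1.67872)  len=0.9374
  (v3,v0,v4) [+--] → (0.5888, 0.5888, 0)–(0.5888, 0.906139, 0)  len=0.3173
  (v3,v4,v2) [+--] → (0.5888, 0.906139, 0)–(0.5888, 0.5888, 0.949257)  len=1.0009
  (v8,v0,v9) [--+] → (0.5888, -0.5888, 0)–(0.5888, -0.906139, 0)  len=0.3173
  (v8,v9,v2) [-+-] → (0.5888, -0.906139, 0)–(0.5888, -0.5888, 0.949257)  len=1.0009
  (v9,v0,v1) [+-+] → (0.5888, -0.5888, 0)–(0.5888, 0, 0)  len=0.5888
  (v9,v1,v2) [++-] → (0.5888, 0, 1.67872)–(0.5888, -0.5888, 0.949257)  len=0.9374

Chained into 1 loop(s):
  loop 1: 8 segments, perimeter = 5.6890
Total perimeter = 5.689

loops=1 perimeter=5.689


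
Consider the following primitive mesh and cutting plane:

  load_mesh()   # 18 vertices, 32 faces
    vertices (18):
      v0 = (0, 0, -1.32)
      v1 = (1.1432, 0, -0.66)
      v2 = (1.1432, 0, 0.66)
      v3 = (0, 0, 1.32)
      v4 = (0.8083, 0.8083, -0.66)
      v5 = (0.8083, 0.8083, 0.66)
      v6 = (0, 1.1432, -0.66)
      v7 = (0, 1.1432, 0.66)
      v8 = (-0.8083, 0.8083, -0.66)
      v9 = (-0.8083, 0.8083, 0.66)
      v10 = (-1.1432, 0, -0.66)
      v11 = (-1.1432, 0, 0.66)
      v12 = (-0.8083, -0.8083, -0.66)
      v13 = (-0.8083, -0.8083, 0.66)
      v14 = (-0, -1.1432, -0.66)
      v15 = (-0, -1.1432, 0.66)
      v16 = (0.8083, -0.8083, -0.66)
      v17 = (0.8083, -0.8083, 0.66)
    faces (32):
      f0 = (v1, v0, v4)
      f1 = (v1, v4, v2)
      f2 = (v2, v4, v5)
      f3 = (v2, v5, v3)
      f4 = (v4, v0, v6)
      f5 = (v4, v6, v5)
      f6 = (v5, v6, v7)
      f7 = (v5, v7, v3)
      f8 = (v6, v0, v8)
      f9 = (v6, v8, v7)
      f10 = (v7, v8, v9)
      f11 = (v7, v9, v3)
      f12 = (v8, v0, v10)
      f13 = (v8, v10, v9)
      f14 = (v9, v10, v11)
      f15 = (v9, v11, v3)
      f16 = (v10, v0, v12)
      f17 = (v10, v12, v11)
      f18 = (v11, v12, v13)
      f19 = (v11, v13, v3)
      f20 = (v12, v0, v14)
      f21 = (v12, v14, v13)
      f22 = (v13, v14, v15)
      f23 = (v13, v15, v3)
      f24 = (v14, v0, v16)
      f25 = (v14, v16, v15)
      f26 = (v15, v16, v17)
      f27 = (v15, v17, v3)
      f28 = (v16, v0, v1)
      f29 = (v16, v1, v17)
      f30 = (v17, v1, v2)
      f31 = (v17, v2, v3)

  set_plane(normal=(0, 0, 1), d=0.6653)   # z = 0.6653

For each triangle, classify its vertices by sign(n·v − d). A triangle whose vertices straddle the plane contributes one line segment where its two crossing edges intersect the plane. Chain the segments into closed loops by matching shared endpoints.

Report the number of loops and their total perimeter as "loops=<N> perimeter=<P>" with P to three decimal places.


loops=1 perimeter=6.943

Straddling triangles (8 of 32):
  (v2,v5,v3) [--+] → (0.801809, 0.801809, 0.6653)–(1.13402, 0, 0.6653)  len=0.8679
  (v5,v7,v3) [--+] → (0, 1.13402, 0.6653)–(0.801809, 0.801809, 0.6653)  len=0.8679
  (v7,v9,v3) [--+] → (-0.801809, 0.801809, 0.6653)–(0, 1.13402, 0.6653)  len=0.8679
  (v9,v11,v3) [--+] → (-1.13402, 0, 0.6653)–(-0.801809, 0.801809, 0.6653)  len=0.8679
  (v11,v13,v3) [--+] → (-0.801809, -0.801809, 0.6653)–(-1.13402, 0, 0.6653)  len=0.8679
  (v13,v15,v3) [--+] → (0, -1.13402, 0.6653)–(-0.801809, -0.801809, 0.6653)  len=0.8679
  (v15,v17,v3) [--+] → (0.801809, -0.801809, 0.6653)–(0, -1.13402, 0.6653)  len=0.8679
  (v17,v2,v3) [--+] → (1.13402, 0, 0.6653)–(0.801809, -0.801809, 0.6653)  len=0.8679

Chained into 1 loop(s):
  loop 1: 8 segments, perimeter = 6.9433
Total perimeter = 6.943


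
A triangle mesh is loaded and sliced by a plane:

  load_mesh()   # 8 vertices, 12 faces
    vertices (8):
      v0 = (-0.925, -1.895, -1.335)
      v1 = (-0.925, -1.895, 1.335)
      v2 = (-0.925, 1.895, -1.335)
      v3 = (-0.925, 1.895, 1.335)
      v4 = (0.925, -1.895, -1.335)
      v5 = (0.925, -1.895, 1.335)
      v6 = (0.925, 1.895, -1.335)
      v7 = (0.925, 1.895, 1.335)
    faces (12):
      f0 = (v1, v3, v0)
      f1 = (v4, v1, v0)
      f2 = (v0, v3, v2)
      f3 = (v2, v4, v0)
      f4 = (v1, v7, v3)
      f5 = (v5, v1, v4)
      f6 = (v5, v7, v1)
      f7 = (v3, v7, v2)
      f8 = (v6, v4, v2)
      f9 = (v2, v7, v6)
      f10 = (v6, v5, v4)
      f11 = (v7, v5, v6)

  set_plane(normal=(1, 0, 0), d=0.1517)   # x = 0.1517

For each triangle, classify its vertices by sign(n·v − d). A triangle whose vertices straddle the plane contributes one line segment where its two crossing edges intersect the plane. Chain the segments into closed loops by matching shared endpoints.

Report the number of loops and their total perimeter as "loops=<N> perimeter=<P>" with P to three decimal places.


Straddling triangles (8 of 12):
  (v4,v1,v0) [+--] → (0.1517, -1.895, -0.21894)–(0.1517, -1.895, -1.335)  len=1.1161
  (v2,v4,v0) [-+-] → (0.1517, -0.31078, -1.335)–(0.1517, -1.895, -1.335)  len=1.5842
  (v1,v7,v3) [-+-] → (0.1517, 0.31078, 1.335)–(0.1517, 1.895, 1.335)  len=1.5842
  (v5,v1,v4) [+-+] → (0.1517, -1.895, 1.335)–(0.1517, -1.895, -0.21894)  len=1.5539
  (v5,v7,v1) [++-] → (0.1517, 0.31078, 1.335)–(0.1517, -1.895, 1.335)  len=2.2058
  (v3,v7,v2) [-+-] → (0.1517, 1.895, 1.335)–(0.1517, 1.895, 0.21894)  len=1.1161
  (v6,v4,v2) [++-] → (0.1517, -0.31078, -1.335)–(0.1517, 1.895, -1.335)  len=2.2058
  (v2,v7,v6) [-++] → (0.1517, 1.895, 0.21894)–(0.1517, 1.895, -1.335)  len=1.5539

Chained into 1 loop(s):
  loop 1: 8 segments, perimeter = 12.9200
Total perimeter = 12.920

loops=1 perimeter=12.920


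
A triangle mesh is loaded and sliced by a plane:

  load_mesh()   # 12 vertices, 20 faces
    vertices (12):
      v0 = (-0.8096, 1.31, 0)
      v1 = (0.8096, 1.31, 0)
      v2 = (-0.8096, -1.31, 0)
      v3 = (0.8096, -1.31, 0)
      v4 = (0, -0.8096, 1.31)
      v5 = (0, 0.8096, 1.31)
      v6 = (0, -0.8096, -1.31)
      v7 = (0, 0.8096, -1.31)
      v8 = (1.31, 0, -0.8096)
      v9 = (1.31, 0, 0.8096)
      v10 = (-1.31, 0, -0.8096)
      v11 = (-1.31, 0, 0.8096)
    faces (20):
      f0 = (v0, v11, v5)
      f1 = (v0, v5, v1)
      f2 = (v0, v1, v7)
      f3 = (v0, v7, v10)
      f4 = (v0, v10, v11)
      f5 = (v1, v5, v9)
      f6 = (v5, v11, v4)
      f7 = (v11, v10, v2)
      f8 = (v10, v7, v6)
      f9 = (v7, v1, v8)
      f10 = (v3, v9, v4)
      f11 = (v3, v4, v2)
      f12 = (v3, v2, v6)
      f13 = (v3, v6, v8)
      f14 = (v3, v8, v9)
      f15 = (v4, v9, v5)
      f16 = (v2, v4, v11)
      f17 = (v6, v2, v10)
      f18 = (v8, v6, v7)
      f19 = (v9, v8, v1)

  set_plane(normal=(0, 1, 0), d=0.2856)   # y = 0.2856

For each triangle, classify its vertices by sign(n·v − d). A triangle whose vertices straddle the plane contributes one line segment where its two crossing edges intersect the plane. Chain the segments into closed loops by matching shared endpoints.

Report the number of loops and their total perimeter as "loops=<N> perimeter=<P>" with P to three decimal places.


Straddling triangles (10 of 20):
  (v0,v11,v5) [+-+] → (-1.20091, 0.2856, 0.633095)–(-0.847875, 0.2856, 0.986125)  len=0.4993
  (v0,v7,v10) [++-] → (-0.847875, 0.2856, -0.986125)–(-1.20091, 0.2856, -0.633095)  len=0.4993
  (v0,v10,v11) [+--] → (-1.20091, 0.2856, -0.633095)–(-1.20091, 0.2856, 0.633095)  len=1.2662
  (v1,v5,v9) [++-] → (0.847875, 0.2856, 0.986125)–(1.20091, 0.2856, 0.633095)  len=0.4993
  (v5,v11,v4) [+--] → (-0.847875, 0.2856, 0.986125)–(0, 0.2856, 1.31)  len=0.9076
  (v10,v7,v6) [-+-] → (-0.847875, 0.2856, -0.986125)–(0, 0.2856, -1.31)  len=0.9076
  (v7,v1,v8) [++-] → (1.20091, 0.2856, -0.633095)–(0.847875, 0.2856, -0.986125)  len=0.4993
  (v4,v9,v5) [--+] → (0.847875, 0.2856, 0.986125)–(0, 0.2856, 1.31)  len=0.9076
  (v8,v6,v7) [--+] → (0, 0.2856, -1.31)–(0.847875, 0.2856, -0.986125)  len=0.9076
  (v9,v8,v1) [--+] → (1.20091, 0.2856, -0.633095)–(1.20091, 0.2856, 0.633095)  len=1.2662

Chained into 1 loop(s):
  loop 1: 10 segments, perimeter = 8.1599
Total perimeter = 8.160

loops=1 perimeter=8.160
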